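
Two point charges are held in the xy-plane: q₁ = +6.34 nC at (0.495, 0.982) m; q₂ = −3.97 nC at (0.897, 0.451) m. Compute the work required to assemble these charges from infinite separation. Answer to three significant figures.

-3.40×10⁻⁷ J

The assembly work is the sum of pairwise potential energies, U = Σ_{i<j} kqᵢqⱼ/rᵢⱼ.
Pair separations: r₁₂ = 0.666 m.
U = (-3.40×10⁻⁷) = -3.40×10⁻⁷ J.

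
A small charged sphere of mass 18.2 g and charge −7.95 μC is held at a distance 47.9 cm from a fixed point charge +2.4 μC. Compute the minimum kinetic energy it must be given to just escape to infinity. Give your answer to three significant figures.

0.358 J

To just escape, total mechanical energy must reach zero at infinity: ½mv²_min + U = 0, so ½mv²_min = −U = |kQq|/r.
|U| = |kQq|/r = (8.99×10⁹ N·m²/C²)(2.40×10⁻⁶)(7.95×10⁻⁶)/(0.479) = 0.358 J.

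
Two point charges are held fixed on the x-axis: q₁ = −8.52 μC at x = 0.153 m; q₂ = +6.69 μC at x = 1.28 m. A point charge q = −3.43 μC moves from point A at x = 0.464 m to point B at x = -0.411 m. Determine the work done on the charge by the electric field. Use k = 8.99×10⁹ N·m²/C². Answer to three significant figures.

0.248 J

The work done by the electric force is W_field = −ΔU = −q(V_B − V_A) = q(V_A − V_B).
At A: distances to the source charges are 0.311 m, 0.816 m; V_A = Σ kqᵢ/rᵢ = -1.73×10⁵ V.
At B: distances to the source charges are 0.564 m, 1.69 m; V_B = Σ kqᵢ/rᵢ = -1.00×10⁵ V.
ΔV = V_B − V_A = 7.23×10⁴ V.
W_field = −qΔV = −(-3.43×10⁻⁶ C)(7.23×10⁴ V) = 0.248 J.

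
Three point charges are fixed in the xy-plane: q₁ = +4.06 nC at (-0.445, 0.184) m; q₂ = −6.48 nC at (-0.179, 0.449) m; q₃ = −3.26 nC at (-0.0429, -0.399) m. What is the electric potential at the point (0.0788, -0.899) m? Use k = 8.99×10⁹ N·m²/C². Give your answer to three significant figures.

-69.1 V

The total potential is the scalar sum of each charge's contribution, V = Σ kqᵢ/rᵢ.
Distances from the field point to each charge: r₁ = 1.20 m, r₂ = 1.37 m, r₃ = 0.515 m.
V = k[(4.06×10⁻⁹)/(1.20) + (-6.48×10⁻⁹)/(1.37) + (-3.26×10⁻⁹)/(0.515)] = -69.1 V.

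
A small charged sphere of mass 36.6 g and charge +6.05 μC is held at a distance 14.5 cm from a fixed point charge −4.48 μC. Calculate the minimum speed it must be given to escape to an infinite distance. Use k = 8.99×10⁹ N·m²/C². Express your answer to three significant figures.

9.58 m/s

To just escape, total mechanical energy must reach zero at infinity: ½mv²_min + U = 0, so ½mv²_min = −U = |kQq|/r.
|U| = |kQq|/r = (8.99×10⁹ N·m²/C²)(4.48×10⁻⁶)(6.05×10⁻⁶)/(0.145) = 1.68 J.
v_min = √(2|U|/m) = √(2·1.68/0.0366) = 9.58 m/s.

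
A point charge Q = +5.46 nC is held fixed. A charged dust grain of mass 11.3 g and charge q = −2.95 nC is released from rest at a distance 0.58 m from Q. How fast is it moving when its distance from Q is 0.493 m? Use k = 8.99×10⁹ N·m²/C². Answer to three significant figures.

Only the electrostatic force acts, so mechanical energy is conserved: ½mv² = U₁ − U₂ = kQq(1/r₁ − 1/r₂).
U₁ − U₂ = (8.99×10⁹ N·m²/C²)(5.46×10⁻⁹ C)(-2.95×10⁻⁹ C)(1/0.580 − 1/0.493) = 4.41×10⁻⁸ J.
v = √(2·4.41×10⁻⁸/0.0113) = 2.79×10⁻³ m/s.

2.79×10⁻³ m/s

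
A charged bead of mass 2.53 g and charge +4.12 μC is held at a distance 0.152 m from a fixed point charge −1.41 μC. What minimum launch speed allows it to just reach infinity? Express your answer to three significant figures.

To just escape, total mechanical energy must reach zero at infinity: ½mv²_min + U = 0, so ½mv²_min = −U = |kQq|/r.
|U| = |kQq|/r = (8.99×10⁹ N·m²/C²)(1.41×10⁻⁶)(4.12×10⁻⁶)/(0.152) = 0.344 J.
v_min = √(2|U|/m) = √(2·0.344/2.53×10⁻³) = 16.5 m/s.

16.5 m/s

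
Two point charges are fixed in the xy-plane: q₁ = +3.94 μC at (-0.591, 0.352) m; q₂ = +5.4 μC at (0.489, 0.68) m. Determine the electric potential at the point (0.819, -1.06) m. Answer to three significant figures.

4.52×10⁴ V

Electric potential is a scalar, so the contributions from each charge add algebraically: V = Σ kqᵢ/rᵢ.
Distances from the field point to each charge: r₁ = 2.00 m, r₂ = 1.77 m.
V = k[(3.94×10⁻⁶)/(2.00) + (5.40×10⁻⁶)/(1.77)] = 4.52×10⁴ V.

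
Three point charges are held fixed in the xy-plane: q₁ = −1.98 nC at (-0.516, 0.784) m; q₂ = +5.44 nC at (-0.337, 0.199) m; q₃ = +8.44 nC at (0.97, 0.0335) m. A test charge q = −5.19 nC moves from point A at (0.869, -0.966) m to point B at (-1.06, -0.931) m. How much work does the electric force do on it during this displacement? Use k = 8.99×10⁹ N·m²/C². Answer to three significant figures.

The work done by the electric force is W_field = −ΔU = −q(V_B − V_A) = q(V_A − V_B).
At A: distances to the source charges are 2.23 m, 1.68 m, 1.00 m; V_A = Σ kqᵢ/rᵢ = 96.7 V.
At B: distances to the source charges are 1.80 m, 1.34 m, 2.25 m; V_B = Σ kqᵢ/rᵢ = 60.3 V.
ΔV = V_B − V_A = -36.4 V.
W_field = −qΔV = −(-5.19×10⁻⁹ C)(-36.4 V) = -1.89×10⁻⁷ J.

-1.89×10⁻⁷ J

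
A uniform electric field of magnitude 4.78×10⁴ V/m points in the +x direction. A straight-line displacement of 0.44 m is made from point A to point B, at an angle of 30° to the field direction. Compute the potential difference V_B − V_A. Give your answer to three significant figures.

-1.82×10⁴ V

Only the component of displacement along E changes the potential: ΔV = −E·d·cosθ.
ΔV = −(4.78×10⁴ V/m)(0.440 m)cos30° = -1.82×10⁴ V.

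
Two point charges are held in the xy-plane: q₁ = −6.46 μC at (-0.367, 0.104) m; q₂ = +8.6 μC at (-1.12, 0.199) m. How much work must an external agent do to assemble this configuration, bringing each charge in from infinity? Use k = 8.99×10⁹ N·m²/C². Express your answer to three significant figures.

The assembly work is the sum of pairwise potential energies, U = Σ_{i<j} kqᵢqⱼ/rᵢⱼ.
Pair separations: r₁₂ = 0.759 m.
U = (-0.658) = -0.658 J.

-0.658 J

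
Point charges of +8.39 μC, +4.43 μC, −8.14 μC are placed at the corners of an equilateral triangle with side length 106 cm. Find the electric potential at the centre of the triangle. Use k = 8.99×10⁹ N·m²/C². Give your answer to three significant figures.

The total potential is the scalar sum of each charge's contribution, V = Σ kqᵢ/rᵢ.
The distance from each vertex to the centroid is a/√3 = 0.612 m.
V = k[(8.39×10⁻⁶)/(0.612) + (4.43×10⁻⁶)/(0.612) + (-8.14×10⁻⁶)/(0.612)] = 6.87×10⁴ V.

6.87×10⁴ V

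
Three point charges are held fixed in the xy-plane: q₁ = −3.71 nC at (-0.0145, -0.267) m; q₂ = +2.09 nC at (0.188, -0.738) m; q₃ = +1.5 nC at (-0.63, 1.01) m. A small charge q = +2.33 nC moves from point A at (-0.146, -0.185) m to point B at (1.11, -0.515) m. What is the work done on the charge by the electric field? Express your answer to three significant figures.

The work done by the electric force is W_field = −ΔU = −q(V_B − V_A) = q(V_A − V_B).
At A: distances to the source charges are 0.155 m, 0.646 m, 1.29 m; V_A = Σ kqᵢ/rᵢ = -176 V.
At B: distances to the source charges are 1.15 m, 0.949 m, 2.31 m; V_B = Σ kqᵢ/rᵢ = -3.33 V.
ΔV = V_B − V_A = 172 V.
W_field = −qΔV = −(2.33×10⁻⁹ C)(172 V) = -4.02×10⁻⁷ J.

-4.02×10⁻⁷ J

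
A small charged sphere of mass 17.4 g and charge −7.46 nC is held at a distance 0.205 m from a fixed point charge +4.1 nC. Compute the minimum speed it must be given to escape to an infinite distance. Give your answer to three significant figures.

To just escape, total mechanical energy must reach zero at infinity: ½mv²_min + U = 0, so ½mv²_min = −U = |kQq|/r.
|U| = |kQq|/r = (8.99×10⁹ N·m²/C²)(4.10×10⁻⁹)(7.46×10⁻⁹)/(0.205) = 1.34×10⁻⁶ J.
v_min = √(2|U|/m) = √(2·1.34×10⁻⁶/0.0174) = 0.0124 m/s.

0.0124 m/s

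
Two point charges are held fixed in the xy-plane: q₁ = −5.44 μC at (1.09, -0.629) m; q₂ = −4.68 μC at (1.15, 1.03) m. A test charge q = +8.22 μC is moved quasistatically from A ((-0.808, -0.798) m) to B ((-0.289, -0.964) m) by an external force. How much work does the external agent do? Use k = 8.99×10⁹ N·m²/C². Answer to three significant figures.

For quasistatic motion the external work equals the change in potential energy: W_ext = qΔV = q(V_B − V_A).
At A: distances to the source charges are 1.91 m, 2.68 m; V_A = Σ kqᵢ/rᵢ = -4.14×10⁴ V.
At B: distances to the source charges are 1.42 m, 2.46 m; V_B = Σ kqᵢ/rᵢ = -5.16×10⁴ V.
ΔV = V_B − V_A = -1.02×10⁴ V.
W_ext = qΔV = (8.22×10⁻⁶ C)(-1.02×10⁴ V) = -0.0838 J.

-0.0838 J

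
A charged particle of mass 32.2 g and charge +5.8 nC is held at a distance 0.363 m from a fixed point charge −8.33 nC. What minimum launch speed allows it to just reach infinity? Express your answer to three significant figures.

To just escape, total mechanical energy must reach zero at infinity: ½mv²_min + U = 0, so ½mv²_min = −U = |kQq|/r.
|U| = |kQq|/r = (8.99×10⁹ N·m²/C²)(8.33×10⁻⁹)(5.80×10⁻⁹)/(0.363) = 1.20×10⁻⁶ J.
v_min = √(2|U|/m) = √(2·1.20×10⁻⁶/0.0322) = 8.62×10⁻³ m/s.

8.62×10⁻³ m/s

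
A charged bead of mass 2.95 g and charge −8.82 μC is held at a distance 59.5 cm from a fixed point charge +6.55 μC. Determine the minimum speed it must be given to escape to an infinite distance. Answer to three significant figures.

To just escape, total mechanical energy must reach zero at infinity: ½mv²_min + U = 0, so ½mv²_min = −U = |kQq|/r.
|U| = |kQq|/r = (8.99×10⁹ N·m²/C²)(6.55×10⁻⁶)(8.82×10⁻⁶)/(0.595) = 0.873 J.
v_min = √(2|U|/m) = √(2·0.873/2.95×10⁻³) = 24.3 m/s.

24.3 m/s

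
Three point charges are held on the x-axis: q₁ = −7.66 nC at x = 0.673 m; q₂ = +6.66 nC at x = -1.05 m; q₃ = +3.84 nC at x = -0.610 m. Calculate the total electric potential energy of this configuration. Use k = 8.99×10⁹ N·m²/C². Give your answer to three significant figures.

The work to assemble the configuration equals its total potential energy, U = Σ kqᵢqⱼ/rᵢⱼ over all pairs.
Pair separations: r₁₂ = 1.72 m, r₁₃ = 1.28 m, r₂₃ = 0.440 m.
U = (-2.66×10⁻⁷) + (-2.06×10⁻⁷) + (5.23×10⁻⁷) = 5.02×10⁻⁸ J.

5.02×10⁻⁸ J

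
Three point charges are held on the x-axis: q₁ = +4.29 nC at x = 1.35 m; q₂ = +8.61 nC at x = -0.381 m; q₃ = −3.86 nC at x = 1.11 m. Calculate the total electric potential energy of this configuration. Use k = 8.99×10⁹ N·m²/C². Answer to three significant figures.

-6.29×10⁻⁷ J

The work to assemble the configuration equals its total potential energy, U = Σ kqᵢqⱼ/rᵢⱼ over all pairs.
Pair separations: r₁₂ = 1.73 m, r₁₃ = 0.240 m, r₂₃ = 1.49 m.
U = (1.92×10⁻⁷) + (-6.20×10⁻⁷) + (-2.00×10⁻⁷) = -6.29×10⁻⁷ J.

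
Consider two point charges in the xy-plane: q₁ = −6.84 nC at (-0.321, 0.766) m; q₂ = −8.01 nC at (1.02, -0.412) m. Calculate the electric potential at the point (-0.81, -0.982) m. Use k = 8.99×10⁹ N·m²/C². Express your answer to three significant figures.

-71.4 V

Electric potential is a scalar, so the contributions from each charge add algebraically: V = Σ kqᵢ/rᵢ.
Distances from the field point to each charge: r₁ = 1.82 m, r₂ = 1.92 m.
V = k[(-6.84×10⁻⁹)/(1.82) + (-8.01×10⁻⁹)/(1.92)] = -71.4 V.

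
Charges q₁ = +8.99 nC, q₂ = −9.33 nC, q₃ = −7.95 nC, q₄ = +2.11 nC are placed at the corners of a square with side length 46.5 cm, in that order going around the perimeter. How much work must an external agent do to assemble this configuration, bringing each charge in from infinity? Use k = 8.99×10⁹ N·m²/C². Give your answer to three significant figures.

-1.39×10⁻⁶ J

The assembly work is the sum of pairwise potential energies, U = Σ_{i<j} kqᵢqⱼ/rᵢⱼ.
The four side pairs have separation 0.465 m and the two diagonal pairs 0.658 m.
Summing all 6 pair terms gives U = -1.39×10⁻⁶ J.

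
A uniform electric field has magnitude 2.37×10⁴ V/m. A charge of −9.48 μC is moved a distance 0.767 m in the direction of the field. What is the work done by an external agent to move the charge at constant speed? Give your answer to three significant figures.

0.172 J

The potential change for a displacement 0.767 m in the direction of the field is ΔV = −Ed = -1.82×10⁴ V.
W_ext = qΔV = 0.172 J.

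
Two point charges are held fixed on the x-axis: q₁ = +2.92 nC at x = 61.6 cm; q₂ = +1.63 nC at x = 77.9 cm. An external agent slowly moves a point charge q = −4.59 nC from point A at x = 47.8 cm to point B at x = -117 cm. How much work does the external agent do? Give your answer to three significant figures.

For quasistatic motion the external work equals the change in potential energy: W_ext = qΔV = q(V_B − V_A).
At A: distances to the source charges are 0.138 m, 0.301 m; V_A = Σ kqᵢ/rᵢ = 239 V.
At B: distances to the source charges are 1.79 m, 1.95 m; V_B = Σ kqᵢ/rᵢ = 22.2 V.
ΔV = V_B − V_A = -217 V.
W_ext = qΔV = (-4.59×10⁻⁹ C)(-217 V) = 9.95×10⁻⁷ J.

9.95×10⁻⁷ J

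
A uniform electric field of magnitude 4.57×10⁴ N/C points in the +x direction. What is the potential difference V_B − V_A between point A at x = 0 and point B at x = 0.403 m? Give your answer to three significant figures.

-1.84×10⁴ V

In a uniform field, potential decreases in the direction of E: V_B − V_A = −E·Δx.
V_B − V_A = −(4.57×10⁴ V/m)(0.403 m) = -1.84×10⁴ V.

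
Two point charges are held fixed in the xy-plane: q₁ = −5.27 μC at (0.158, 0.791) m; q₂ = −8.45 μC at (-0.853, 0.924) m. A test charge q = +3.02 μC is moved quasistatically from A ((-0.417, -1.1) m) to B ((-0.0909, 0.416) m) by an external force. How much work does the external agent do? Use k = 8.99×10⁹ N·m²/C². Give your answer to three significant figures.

For quasistatic motion the external work equals the change in potential energy: W_ext = qΔV = q(V_B − V_A).
At A: distances to the source charges are 1.98 m, 2.07 m; V_A = Σ kqᵢ/rᵢ = -6.07×10⁴ V.
At B: distances to the source charges are 0.450 m, 0.916 m; V_B = Σ kqᵢ/rᵢ = -1.88×10⁵ V.
ΔV = V_B − V_A = -1.28×10⁵ V.
W_ext = qΔV = (3.02×10⁻⁶ C)(-1.28×10⁵ V) = -0.385 J.

-0.385 J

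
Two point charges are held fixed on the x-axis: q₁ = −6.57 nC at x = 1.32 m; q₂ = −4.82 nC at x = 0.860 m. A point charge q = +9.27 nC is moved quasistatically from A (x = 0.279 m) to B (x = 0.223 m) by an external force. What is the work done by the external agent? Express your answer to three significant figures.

For quasistatic motion the external work equals the change in potential energy: W_ext = qΔV = q(V_B − V_A).
At A: distances to the source charges are 1.04 m, 0.581 m; V_A = Σ kqᵢ/rᵢ = -131 V.
At B: distances to the source charges are 1.10 m, 0.637 m; V_B = Σ kqᵢ/rᵢ = -122 V.
ΔV = V_B − V_A = 9.45 V.
W_ext = qΔV = (9.27×10⁻⁹ C)(9.45 V) = 8.76×10⁻⁸ J.

8.76×10⁻⁸ J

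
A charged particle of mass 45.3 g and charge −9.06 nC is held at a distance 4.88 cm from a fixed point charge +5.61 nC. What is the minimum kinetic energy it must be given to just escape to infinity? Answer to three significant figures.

9.36×10⁻⁶ J

To just escape, total mechanical energy must reach zero at infinity: ½mv²_min + U = 0, so ½mv²_min = −U = |kQq|/r.
|U| = |kQq|/r = (8.99×10⁹ N·m²/C²)(5.61×10⁻⁹)(9.06×10⁻⁹)/(0.0488) = 9.36×10⁻⁶ J.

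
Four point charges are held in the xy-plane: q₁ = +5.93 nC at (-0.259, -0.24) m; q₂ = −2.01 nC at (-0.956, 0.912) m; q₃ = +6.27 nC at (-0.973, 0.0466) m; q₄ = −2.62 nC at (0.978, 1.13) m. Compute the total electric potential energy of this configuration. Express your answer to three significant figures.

1.06×10⁻⁷ J

The work to assemble the configuration equals its total potential energy, U = Σ kqᵢqⱼ/rᵢⱼ over all pairs.
Pair separations: r₁₂ = 1.35 m, r₁₃ = 0.769 m, r₁₄ = 1.85 m, r₂₃ = 0.866 m, r₂₄ = 1.95 m, r₃₄ = 2.23 m.
Summing all 6 pair terms gives U = 1.06×10⁻⁷ J.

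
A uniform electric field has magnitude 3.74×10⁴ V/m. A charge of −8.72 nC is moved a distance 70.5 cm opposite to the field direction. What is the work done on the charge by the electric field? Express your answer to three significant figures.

2.30×10⁻⁴ J

The potential change for a displacement 70.5 cm opposite to the field direction is ΔV = +Ed = 2.64×10⁴ V.
W_field = −qΔV = 2.30×10⁻⁴ J.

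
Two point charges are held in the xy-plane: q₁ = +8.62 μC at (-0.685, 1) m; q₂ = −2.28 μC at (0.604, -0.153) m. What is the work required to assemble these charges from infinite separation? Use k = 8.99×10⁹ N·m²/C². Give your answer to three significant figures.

The work to assemble the configuration equals its total potential energy, U = Σ kqᵢqⱼ/rᵢⱼ over all pairs.
Pair separations: r₁₂ = 1.73 m.
U = (-0.102) = -0.102 J.

-0.102 J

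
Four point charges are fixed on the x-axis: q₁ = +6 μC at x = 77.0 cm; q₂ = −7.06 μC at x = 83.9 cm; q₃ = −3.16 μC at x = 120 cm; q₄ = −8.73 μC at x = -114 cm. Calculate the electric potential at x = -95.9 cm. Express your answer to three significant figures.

-4.51×10⁵ V

The total potential is the scalar sum of each charge's contribution, V = Σ kqᵢ/rᵢ.
Distances from the field point to each charge: r₁ = 1.73 m, r₂ = 1.80 m, r₃ = 2.16 m, r₄ = 0.181 m.
V = k[(6.00×10⁻⁶)/(1.73) + (-7.06×10⁻⁶)/(1.80) + (-3.16×10⁻⁶)/(2.16) + (-8.73×10⁻⁶)/(0.181)] = -4.51×10⁵ V.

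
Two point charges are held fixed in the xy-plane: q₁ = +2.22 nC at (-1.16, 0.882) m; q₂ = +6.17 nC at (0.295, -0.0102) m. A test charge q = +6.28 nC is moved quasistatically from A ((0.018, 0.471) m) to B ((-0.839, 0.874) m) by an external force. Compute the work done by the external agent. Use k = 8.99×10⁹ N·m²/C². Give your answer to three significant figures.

For quasistatic motion the external work equals the change in potential energy: W_ext = qΔV = q(V_B − V_A).
At A: distances to the source charges are 1.25 m, 0.555 m; V_A = Σ kqᵢ/rᵢ = 116 V.
At B: distances to the source charges are 0.321 m, 1.44 m; V_B = Σ kqᵢ/rᵢ = 101 V.
ΔV = V_B − V_A = -15.2 V.
W_ext = qΔV = (6.28×10⁻⁹ C)(-15.2 V) = -9.53×10⁻⁸ J.

-9.53×10⁻⁸ J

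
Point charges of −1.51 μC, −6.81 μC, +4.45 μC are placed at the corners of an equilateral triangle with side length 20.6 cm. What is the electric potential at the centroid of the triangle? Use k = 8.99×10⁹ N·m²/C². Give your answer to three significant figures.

The total potential is the scalar sum of each charge's contribution, V = Σ kqᵢ/rᵢ.
The distance from each vertex to the centroid is a/√3 = 0.119 m.
V = k[(-1.51×10⁻⁶)/(0.119) + (-6.81×10⁻⁶)/(0.119) + (4.45×10⁻⁶)/(0.119)] = -2.93×10⁵ V.

-2.93×10⁵ V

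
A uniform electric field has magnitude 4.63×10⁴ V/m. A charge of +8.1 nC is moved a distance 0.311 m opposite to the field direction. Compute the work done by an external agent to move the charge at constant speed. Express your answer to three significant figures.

The potential change for a displacement 0.311 m opposite to the field direction is ΔV = +Ed = 1.44×10⁴ V.
W_ext = qΔV = 1.17×10⁻⁴ J.

1.17×10⁻⁴ J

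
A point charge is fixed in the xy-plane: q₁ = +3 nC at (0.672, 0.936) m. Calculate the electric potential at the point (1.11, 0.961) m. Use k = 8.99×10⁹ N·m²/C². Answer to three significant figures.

61.5 V

The total potential is the scalar sum of each charge's contribution, V = Σ kqᵢ/rᵢ.
Distances from the field point to each charge: r₁ = 0.439 m.
V = k[(3.00×10⁻⁹)/(0.439)] = 61.5 V.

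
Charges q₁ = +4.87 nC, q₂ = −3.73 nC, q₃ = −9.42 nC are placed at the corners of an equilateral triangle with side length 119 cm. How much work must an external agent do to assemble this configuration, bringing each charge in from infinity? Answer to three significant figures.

-2.18×10⁻⁷ J

The work to assemble the configuration equals its total potential energy, U = Σ kqᵢqⱼ/rᵢⱼ over all pairs.
All three pair separations equal the side length, 1.19 m.
U = (-1.37×10⁻⁷) + (-3.47×10⁻⁷) + (2.65×10⁻⁷) = -2.18×10⁻⁷ J.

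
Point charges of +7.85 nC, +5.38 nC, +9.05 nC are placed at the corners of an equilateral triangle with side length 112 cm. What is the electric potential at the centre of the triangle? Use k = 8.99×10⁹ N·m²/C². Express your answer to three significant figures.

310 V

Electric potential is a scalar, so the contributions from each charge add algebraically: V = Σ kqᵢ/rᵢ.
The distance from each vertex to the centroid is a/√3 = 0.647 m.
V = k[(7.85×10⁻⁹)/(0.647) + (5.38×10⁻⁹)/(0.647) + (9.05×10⁻⁹)/(0.647)] = 310 V.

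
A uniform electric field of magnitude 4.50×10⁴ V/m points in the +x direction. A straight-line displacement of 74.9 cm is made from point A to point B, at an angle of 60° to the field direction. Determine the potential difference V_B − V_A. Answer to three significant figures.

-1.69×10⁴ V

Only the component of displacement along E changes the potential: ΔV = −E·d·cosθ.
ΔV = −(4.50×10⁴ V/m)(0.749 m)cos60° = -1.69×10⁴ V.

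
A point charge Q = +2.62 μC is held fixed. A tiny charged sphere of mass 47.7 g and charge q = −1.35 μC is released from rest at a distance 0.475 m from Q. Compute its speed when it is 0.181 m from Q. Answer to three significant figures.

Only the electrostatic force acts, so mechanical energy is conserved: ½mv² = U₁ − U₂ = kQq(1/r₁ − 1/r₂).
U₁ − U₂ = (8.99×10⁹ N·m²/C²)(2.62×10⁻⁶ C)(-1.35×10⁻⁶ C)(1/0.475 − 1/0.181) = 0.109 J.
v = √(2·0.109/0.0477) = 2.14 m/s.

2.14 m/s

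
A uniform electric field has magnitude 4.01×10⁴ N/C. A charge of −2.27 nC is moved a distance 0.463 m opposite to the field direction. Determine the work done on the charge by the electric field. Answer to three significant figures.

4.21×10⁻⁵ J

The potential change for a displacement 0.463 m opposite to the field direction is ΔV = +Ed = 1.86×10⁴ V.
W_field = −qΔV = 4.21×10⁻⁵ J.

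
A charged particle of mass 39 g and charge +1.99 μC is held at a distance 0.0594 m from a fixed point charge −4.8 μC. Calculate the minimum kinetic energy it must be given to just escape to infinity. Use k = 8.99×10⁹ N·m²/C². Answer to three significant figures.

To just escape, total mechanical energy must reach zero at infinity: ½mv²_min + U = 0, so ½mv²_min = −U = |kQq|/r.
|U| = |kQq|/r = (8.99×10⁹ N·m²/C²)(4.80×10⁻⁶)(1.99×10⁻⁶)/(0.0594) = 1.45 J.

1.45 J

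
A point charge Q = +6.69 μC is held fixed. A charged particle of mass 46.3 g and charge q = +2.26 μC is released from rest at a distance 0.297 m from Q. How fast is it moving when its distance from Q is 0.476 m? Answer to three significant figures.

2.73 m/s

Only the electrostatic force acts, so mechanical energy is conserved: ½mv² = U₁ − U₂ = kQq(1/r₁ − 1/r₂).
U₁ − U₂ = (8.99×10⁹ N·m²/C²)(6.69×10⁻⁶ C)(2.26×10⁻⁶ C)(1/0.297 − 1/0.476) = 0.172 J.
v = √(2·0.172/0.0463) = 2.73 m/s.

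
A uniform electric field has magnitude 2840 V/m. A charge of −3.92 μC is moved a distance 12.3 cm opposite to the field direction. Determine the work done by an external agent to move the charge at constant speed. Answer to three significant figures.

The potential change for a displacement 12.3 cm opposite to the field direction is ΔV = +Ed = 349 V.
W_ext = qΔV = -1.37×10⁻³ J.

-1.37×10⁻³ J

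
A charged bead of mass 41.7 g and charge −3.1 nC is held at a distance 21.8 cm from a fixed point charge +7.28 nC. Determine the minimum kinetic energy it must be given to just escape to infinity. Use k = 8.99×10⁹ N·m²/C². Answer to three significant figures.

To just escape, total mechanical energy must reach zero at infinity: ½mv²_min + U = 0, so ½mv²_min = −U = |kQq|/r.
|U| = |kQq|/r = (8.99×10⁹ N·m²/C²)(7.28×10⁻⁹)(3.10×10⁻⁹)/(0.218) = 9.31×10⁻⁷ J.

9.31×10⁻⁷ J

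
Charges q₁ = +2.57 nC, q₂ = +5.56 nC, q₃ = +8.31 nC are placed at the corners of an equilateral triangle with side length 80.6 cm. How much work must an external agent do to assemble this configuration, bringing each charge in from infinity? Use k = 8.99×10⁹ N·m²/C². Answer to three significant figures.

9.13×10⁻⁷ J

The work to assemble the configuration equals its total potential energy, U = Σ kqᵢqⱼ/rᵢⱼ over all pairs.
All three pair separations equal the side length, 0.806 m.
U = (1.59×10⁻⁷) + (2.38×10⁻⁷) + (5.15×10⁻⁷) = 9.13×10⁻⁷ J.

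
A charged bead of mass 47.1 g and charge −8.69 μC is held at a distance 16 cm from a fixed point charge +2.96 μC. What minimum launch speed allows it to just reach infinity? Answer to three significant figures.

To just escape, total mechanical energy must reach zero at infinity: ½mv²_min + U = 0, so ½mv²_min = −U = |kQq|/r.
|U| = |kQq|/r = (8.99×10⁹ N·m²/C²)(2.96×10⁻⁶)(8.69×10⁻⁶)/(0.160) = 1.45 J.
v_min = √(2|U|/m) = √(2·1.45/0.0471) = 7.83 m/s.

7.83 m/s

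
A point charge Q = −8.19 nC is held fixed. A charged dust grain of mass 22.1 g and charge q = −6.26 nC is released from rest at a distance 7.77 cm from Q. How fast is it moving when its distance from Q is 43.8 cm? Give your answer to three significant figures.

0.0210 m/s

Only the electrostatic force acts, so mechanical energy is conserved: ½mv² = U₁ − U₂ = kQq(1/r₁ − 1/r₂).
U₁ − U₂ = (8.99×10⁹ N·m²/C²)(-8.19×10⁻⁹ C)(-6.26×10⁻⁹ C)(1/0.0777 − 1/0.438) = 4.88×10⁻⁶ J.
v = √(2·4.88×10⁻⁶/0.0221) = 0.0210 m/s.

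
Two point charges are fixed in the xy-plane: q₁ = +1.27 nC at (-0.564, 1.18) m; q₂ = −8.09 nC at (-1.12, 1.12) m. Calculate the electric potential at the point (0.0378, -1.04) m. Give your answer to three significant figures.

Electric potential is a scalar, so the contributions from each charge add algebraically: V = Σ kqᵢ/rᵢ.
Distances from the field point to each charge: r₁ = 2.30 m, r₂ = 2.45 m.
V = k[(1.27×10⁻⁹)/(2.30) + (-8.09×10⁻⁹)/(2.45)] = -24.7 V.

-24.7 V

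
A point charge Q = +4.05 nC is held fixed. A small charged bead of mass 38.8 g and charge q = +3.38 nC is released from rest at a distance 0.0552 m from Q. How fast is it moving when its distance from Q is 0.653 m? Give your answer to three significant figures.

Only the electrostatic force acts, so mechanical energy is conserved: ½mv² = U₁ − U₂ = kQq(1/r₁ − 1/r₂).
U₁ − U₂ = (8.99×10⁹ N·m²/C²)(4.05×10⁻⁹ C)(3.38×10⁻⁹ C)(1/0.0552 − 1/0.653) = 2.04×10⁻⁶ J.
v = √(2·2.04×10⁻⁶/0.0388) = 0.0103 m/s.

0.0103 m/s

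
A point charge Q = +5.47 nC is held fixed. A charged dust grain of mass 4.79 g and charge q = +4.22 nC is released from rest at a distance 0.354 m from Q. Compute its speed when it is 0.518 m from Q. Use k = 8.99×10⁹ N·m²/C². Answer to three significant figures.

8.80×10⁻³ m/s

Only the electrostatic force acts, so mechanical energy is conserved: ½mv² = U₁ − U₂ = kQq(1/r₁ − 1/r₂).
U₁ − U₂ = (8.99×10⁹ N·m²/C²)(5.47×10⁻⁹ C)(4.22×10⁻⁹ C)(1/0.354 − 1/0.518) = 1.86×10⁻⁷ J.
v = √(2·1.86×10⁻⁷/4.79×10⁻³) = 8.80×10⁻³ m/s.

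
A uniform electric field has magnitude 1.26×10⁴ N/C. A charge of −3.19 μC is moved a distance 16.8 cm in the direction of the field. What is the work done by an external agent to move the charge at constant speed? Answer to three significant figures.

The potential change for a displacement 16.8 cm in the direction of the field is ΔV = −Ed = -2120 V.
W_ext = qΔV = 6.75×10⁻³ J.

6.75×10⁻³ J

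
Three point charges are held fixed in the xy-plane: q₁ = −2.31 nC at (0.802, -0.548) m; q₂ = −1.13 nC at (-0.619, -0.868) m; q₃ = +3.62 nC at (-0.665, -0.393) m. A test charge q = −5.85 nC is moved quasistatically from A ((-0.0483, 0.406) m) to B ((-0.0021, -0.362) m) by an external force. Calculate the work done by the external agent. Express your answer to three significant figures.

For quasistatic motion the external work equals the change in potential energy: W_ext = qΔV = q(V_B − V_A).
At A: distances to the source charges are 1.28 m, 1.40 m, 1.01 m; V_A = Σ kqᵢ/rᵢ = 8.72 V.
At B: distances to the source charges are 0.825 m, 0.798 m, 0.664 m; V_B = Σ kqᵢ/rᵢ = 11.1 V.
ΔV = V_B − V_A = 2.43 V.
W_ext = qΔV = (-5.85×10⁻⁹ C)(2.43 V) = -1.42×10⁻⁸ J.

-1.42×10⁻⁸ J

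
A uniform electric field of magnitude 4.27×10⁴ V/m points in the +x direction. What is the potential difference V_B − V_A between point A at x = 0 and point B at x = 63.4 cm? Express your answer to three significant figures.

In a uniform field, potential decreases in the direction of E: V_B − V_A = −E·Δx.
V_B − V_A = −(4.27×10⁴ V/m)(0.634 m) = -2.71×10⁴ V.

-2.71×10⁴ V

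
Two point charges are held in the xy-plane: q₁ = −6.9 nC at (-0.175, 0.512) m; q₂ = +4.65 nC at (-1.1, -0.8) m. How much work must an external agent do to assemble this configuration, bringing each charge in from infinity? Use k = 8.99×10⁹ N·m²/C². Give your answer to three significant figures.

-1.80×10⁻⁷ J

The assembly work is the sum of pairwise potential energies, U = Σ_{i<j} kqᵢqⱼ/rᵢⱼ.
Pair separations: r₁₂ = 1.61 m.
U = (-1.80×10⁻⁷) = -1.80×10⁻⁷ J.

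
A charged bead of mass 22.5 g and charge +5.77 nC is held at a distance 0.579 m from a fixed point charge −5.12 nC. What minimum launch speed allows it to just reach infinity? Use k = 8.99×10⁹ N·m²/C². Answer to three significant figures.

To just escape, total mechanical energy must reach zero at infinity: ½mv²_min + U = 0, so ½mv²_min = −U = |kQq|/r.
|U| = |kQq|/r = (8.99×10⁹ N·m²/C²)(5.12×10⁻⁹)(5.77×10⁻⁹)/(0.579) = 4.59×10⁻⁷ J.
v_min = √(2|U|/m) = √(2·4.59×10⁻⁷/0.0225) = 6.39×10⁻³ m/s.

6.39×10⁻³ m/s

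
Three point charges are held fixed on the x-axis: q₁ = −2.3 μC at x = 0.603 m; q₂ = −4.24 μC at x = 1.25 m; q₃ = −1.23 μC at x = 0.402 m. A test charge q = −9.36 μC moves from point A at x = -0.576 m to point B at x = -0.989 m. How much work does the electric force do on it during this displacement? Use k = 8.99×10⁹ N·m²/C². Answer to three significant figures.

0.110 J

The work done by the electric force is W_field = −ΔU = −q(V_B − V_A) = q(V_A − V_B).
At A: distances to the source charges are 1.18 m, 1.83 m, 0.978 m; V_A = Σ kqᵢ/rᵢ = -4.97×10⁴ V.
At B: distances to the source charges are 1.59 m, 2.24 m, 1.39 m; V_B = Σ kqᵢ/rᵢ = -3.80×10⁴ V.
ΔV = V_B − V_A = 1.18×10⁴ V.
W_field = −qΔV = −(-9.36×10⁻⁶ C)(1.18×10⁴ V) = 0.110 J.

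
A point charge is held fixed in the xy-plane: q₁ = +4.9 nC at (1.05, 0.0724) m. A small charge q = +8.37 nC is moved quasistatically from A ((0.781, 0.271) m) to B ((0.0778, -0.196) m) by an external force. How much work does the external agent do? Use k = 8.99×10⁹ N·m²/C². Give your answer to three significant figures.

-7.37×10⁻⁷ J

For quasistatic motion the external work equals the change in potential energy: W_ext = qΔV = q(V_B − V_A).
At A: distance to the source charge is 0.334 m; V_A = kq₁/r = 132 V.
At B: distance to the source charge is 1.01 m; V_B = kq₁/r = 43.7 V.
ΔV = V_B − V_A = -88.1 V.
W_ext = qΔV = (8.37×10⁻⁹ C)(-88.1 V) = -7.37×10⁻⁷ J.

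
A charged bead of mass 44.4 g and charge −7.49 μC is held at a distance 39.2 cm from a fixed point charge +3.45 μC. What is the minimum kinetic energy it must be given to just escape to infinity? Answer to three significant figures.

0.593 J

To just escape, total mechanical energy must reach zero at infinity: ½mv²_min + U = 0, so ½mv²_min = −U = |kQq|/r.
|U| = |kQq|/r = (8.99×10⁹ N·m²/C²)(3.45×10⁻⁶)(7.49×10⁻⁶)/(0.392) = 0.593 J.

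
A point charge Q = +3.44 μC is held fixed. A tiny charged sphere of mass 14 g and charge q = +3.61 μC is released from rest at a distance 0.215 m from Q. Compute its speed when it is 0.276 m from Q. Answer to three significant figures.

Only the electrostatic force acts, so mechanical energy is conserved: ½mv² = U₁ − U₂ = kQq(1/r₁ − 1/r₂).
U₁ − U₂ = (8.99×10⁹ N·m²/C²)(3.44×10⁻⁶ C)(3.61×10⁻⁶ C)(1/0.215 − 1/0.276) = 0.115 J.
v = √(2·0.115/0.0140) = 4.05 m/s.

4.05 m/s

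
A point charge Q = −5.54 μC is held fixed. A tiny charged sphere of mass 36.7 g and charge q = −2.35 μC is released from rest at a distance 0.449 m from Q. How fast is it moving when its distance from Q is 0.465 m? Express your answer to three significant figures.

Only the electrostatic force acts, so mechanical energy is conserved: ½mv² = U₁ − U₂ = kQq(1/r₁ − 1/r₂).
U₁ − U₂ = (8.99×10⁹ N·m²/C²)(-5.54×10⁻⁶ C)(-2.35×10⁻⁶ C)(1/0.449 − 1/0.465) = 8.97×10⁻³ J.
v = √(2·8.97×10⁻³/0.0367) = 0.699 m/s.

0.699 m/s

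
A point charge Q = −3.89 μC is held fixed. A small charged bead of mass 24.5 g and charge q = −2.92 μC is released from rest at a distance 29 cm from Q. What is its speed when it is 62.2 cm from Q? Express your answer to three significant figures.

3.92 m/s

Only the electrostatic force acts, so mechanical energy is conserved: ½mv² = U₁ − U₂ = kQq(1/r₁ − 1/r₂).
U₁ − U₂ = (8.99×10⁹ N·m²/C²)(-3.89×10⁻⁶ C)(-2.92×10⁻⁶ C)(1/0.290 − 1/0.622) = 0.188 J.
v = √(2·0.188/0.0245) = 3.92 m/s.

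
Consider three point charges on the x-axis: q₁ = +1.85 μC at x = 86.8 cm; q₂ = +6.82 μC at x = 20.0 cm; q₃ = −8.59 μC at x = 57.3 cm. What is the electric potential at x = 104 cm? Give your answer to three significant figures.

4320 V

The total potential is the scalar sum of each charge's contribution, V = Σ kqᵢ/rᵢ.
Distances from the field point to each charge: r₁ = 0.172 m, r₂ = 0.840 m, r₃ = 0.467 m.
V = k[(1.85×10⁻⁶)/(0.172) + (6.82×10⁻⁶)/(0.840) + (-8.59×10⁻⁶)/(0.467)] = 4320 V.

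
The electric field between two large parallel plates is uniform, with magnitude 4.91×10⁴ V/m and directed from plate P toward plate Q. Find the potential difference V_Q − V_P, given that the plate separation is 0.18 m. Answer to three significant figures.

-8840 V

In a uniform field, potential decreases in the direction of E: ΔV = −E·d for a displacement d parallel to E.
Going from P to Q is a displacement of 0.18 m along the field, so V_Q − V_P = −Ed = -8840 V.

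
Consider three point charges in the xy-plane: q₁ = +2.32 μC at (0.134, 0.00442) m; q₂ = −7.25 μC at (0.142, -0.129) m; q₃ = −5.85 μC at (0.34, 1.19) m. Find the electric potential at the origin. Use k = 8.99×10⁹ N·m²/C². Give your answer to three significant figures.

-2.27×10⁵ V

The total potential is the scalar sum of each charge's contribution, V = Σ kqᵢ/rᵢ.
Distances from the field point to each charge: r₁ = 0.134 m, r₂ = 0.192 m, r₃ = 1.24 m.
V = k[(2.32×10⁻⁶)/(0.134) + (-7.25×10⁻⁶)/(0.192) + (-5.85×10⁻⁶)/(1.24)] = -2.27×10⁵ V.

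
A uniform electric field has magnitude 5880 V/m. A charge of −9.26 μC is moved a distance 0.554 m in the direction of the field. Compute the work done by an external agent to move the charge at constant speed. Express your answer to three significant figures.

0.0302 J

The potential change for a displacement 0.554 m in the direction of the field is ΔV = −Ed = -3260 V.
W_ext = qΔV = 0.0302 J.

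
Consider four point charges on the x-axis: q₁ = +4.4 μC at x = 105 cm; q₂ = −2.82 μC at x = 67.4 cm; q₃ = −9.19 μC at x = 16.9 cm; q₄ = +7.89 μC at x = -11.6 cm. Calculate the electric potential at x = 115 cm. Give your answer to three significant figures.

The total potential is the scalar sum of each charge's contribution, V = Σ kqᵢ/rᵢ.
Distances from the field point to each charge: r₁ = 0.100 m, r₂ = 0.476 m, r₃ = 0.981 m, r₄ = 1.27 m.
V = k[(4.40×10⁻⁶)/(0.100) + (-2.82×10⁻⁶)/(0.476) + (-9.19×10⁻⁶)/(0.981) + (7.89×10⁻⁶)/(1.27)] = 3.14×10⁵ V.

3.14×10⁵ V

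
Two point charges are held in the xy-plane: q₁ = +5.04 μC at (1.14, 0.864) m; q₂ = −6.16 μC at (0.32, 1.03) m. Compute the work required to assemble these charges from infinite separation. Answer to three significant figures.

The work to assemble the configuration equals its total potential energy, U = Σ kqᵢqⱼ/rᵢⱼ over all pairs.
Pair separations: r₁₂ = 0.837 m.
U = (-0.334) = -0.334 J.

-0.334 J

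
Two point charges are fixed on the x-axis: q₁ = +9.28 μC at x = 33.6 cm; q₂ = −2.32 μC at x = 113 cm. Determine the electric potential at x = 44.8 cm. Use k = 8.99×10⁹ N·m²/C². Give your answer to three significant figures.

Electric potential is a scalar, so the contributions from each charge add algebraically: V = Σ kqᵢ/rᵢ.
Distances from the field point to each charge: r₁ = 0.112 m, r₂ = 0.682 m.
V = k[(9.28×10⁻⁶)/(0.112) + (-2.32×10⁻⁶)/(0.682)] = 7.14×10⁵ V.

7.14×10⁵ V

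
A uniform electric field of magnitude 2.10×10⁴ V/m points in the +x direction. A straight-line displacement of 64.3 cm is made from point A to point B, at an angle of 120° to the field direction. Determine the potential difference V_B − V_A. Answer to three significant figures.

Only the component of displacement along E changes the potential: ΔV = −E·d·cosθ.
ΔV = −(2.10×10⁴ V/m)(0.643 m)cos120° = 6750 V.

6750 V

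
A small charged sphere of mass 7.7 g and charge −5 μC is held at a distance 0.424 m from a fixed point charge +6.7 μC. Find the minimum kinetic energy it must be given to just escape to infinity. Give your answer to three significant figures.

0.710 J

To just escape, total mechanical energy must reach zero at infinity: ½mv²_min + U = 0, so ½mv²_min = −U = |kQq|/r.
|U| = |kQq|/r = (8.99×10⁹ N·m²/C²)(6.70×10⁻⁶)(5.00×10⁻⁶)/(0.424) = 0.710 J.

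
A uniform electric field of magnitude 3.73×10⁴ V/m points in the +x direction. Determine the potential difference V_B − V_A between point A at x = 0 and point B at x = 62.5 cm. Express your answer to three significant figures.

-2.33×10⁴ V

In a uniform field, potential decreases in the direction of E: V_B − V_A = −E·Δx.
V_B − V_A = −(3.73×10⁴ V/m)(0.625 m) = -2.33×10⁴ V.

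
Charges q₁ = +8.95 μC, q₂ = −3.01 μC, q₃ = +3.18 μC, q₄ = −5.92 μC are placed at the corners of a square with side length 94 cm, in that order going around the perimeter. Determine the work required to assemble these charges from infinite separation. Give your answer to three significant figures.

The assembly work is the sum of pairwise potential energies, U = Σ_{i<j} kqᵢqⱼ/rᵢⱼ.
The four side pairs have separation 0.940 m and the two diagonal pairs 1.33 m.
Summing all 6 pair terms gives U = -0.723 J.

-0.723 J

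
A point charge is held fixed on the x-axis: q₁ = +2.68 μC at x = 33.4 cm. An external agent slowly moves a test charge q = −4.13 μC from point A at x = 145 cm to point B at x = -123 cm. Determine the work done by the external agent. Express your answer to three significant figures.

0.0255 J

For quasistatic motion the external work equals the change in potential energy: W_ext = qΔV = q(V_B − V_A).
At A: distance to the source charge is 1.12 m; V_A = kq₁/r = 2.16×10⁴ V.
At B: distance to the source charge is 1.56 m; V_B = kq₁/r = 1.54×10⁴ V.
ΔV = V_B − V_A = -6180 V.
W_ext = qΔV = (-4.13×10⁻⁶ C)(-6180 V) = 0.0255 J.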